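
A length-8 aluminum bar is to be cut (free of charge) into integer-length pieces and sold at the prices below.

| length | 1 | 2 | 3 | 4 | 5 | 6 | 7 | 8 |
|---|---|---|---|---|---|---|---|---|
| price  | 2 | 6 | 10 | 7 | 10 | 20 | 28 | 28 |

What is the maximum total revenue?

30

Consider every possible first cut. v[k] is the best of p[i]+v[k−i] over all sellable i≤k.
v[1] = 2
v[2] = 6
v[3] = 10
v[4] = 12  (first piece 1, then v[3]=10)
v[5] = 16  (first piece 2, then v[3]=10)
v[6] = 20  (first piece 3, then v[3]=10)
v[7] = 28
v[8] = 30  (first piece 1, then v[7]=28)
One optimal cutting: 7 + 1 → $28 + $2 = $30.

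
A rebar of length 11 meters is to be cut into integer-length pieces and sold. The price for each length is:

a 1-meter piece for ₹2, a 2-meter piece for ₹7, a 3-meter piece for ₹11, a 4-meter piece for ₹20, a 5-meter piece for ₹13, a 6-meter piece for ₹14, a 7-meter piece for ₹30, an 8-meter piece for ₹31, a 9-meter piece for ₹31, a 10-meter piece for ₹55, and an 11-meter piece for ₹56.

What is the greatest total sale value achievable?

Build v[k] bottom-up: v[k] = max over allowed piece i of (p[i] + v[k−i]).
v[1] = 2
v[2] = 7
v[3] = 11
v[4] = 20
v[5] = 22  (first piece 1, then v[4]=20)
v[6] = 27  (first piece 2, then v[4]=20)
v[7] = 31  (first piece 3, then v[4]=20)
v[8] = 40  (first piece 4, then v[4]=20)
v[9] = 42  (first piece 1, then v[8]=40)
v[10] = 55
v[11] = 57  (first piece 1, then v[10]=55)
One optimal cutting: 10 + 1 → ₹55 + ₹2 = ₹57.

57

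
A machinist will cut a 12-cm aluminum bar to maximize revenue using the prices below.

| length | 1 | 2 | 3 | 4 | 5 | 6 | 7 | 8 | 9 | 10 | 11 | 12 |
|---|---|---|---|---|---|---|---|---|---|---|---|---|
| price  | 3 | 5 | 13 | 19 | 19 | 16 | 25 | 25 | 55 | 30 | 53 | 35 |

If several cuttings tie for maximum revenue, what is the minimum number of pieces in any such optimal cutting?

2

Let r[k] be the best obtainable value from length k. For each k, try every first piece i and keep the best of price[i] + r[k−i].
r[1] = 3
r[2] = 6  (first piece 1, then r[1]=3)
r[3] = 13
r[4] = 19
r[5] = 22  (first piece 1, then r[4]=19)
r[6] = 26  (first piece 3, then r[3]=13)
r[7] = 32  (first piece 3, then r[4]=19)
r[8] = 38  (first piece 4, then r[4]=19)
r[9] = 55
r[10] = 58  (first piece 1, then r[9]=55)
r[11] = 61  (first piece 1, then r[10]=58)
r[12] = 68  (first piece 3, then r[9]=55)
Maximum revenue is $68.
Now minimize piece count subject to staying optimal: for each k, pieces[k] = 1 + min over i with p[i]+r[k−i]=r[k] of pieces[k−i].
pieces[9] = 1
pieces[10] = 2
pieces[11] = 3
pieces[12] = 2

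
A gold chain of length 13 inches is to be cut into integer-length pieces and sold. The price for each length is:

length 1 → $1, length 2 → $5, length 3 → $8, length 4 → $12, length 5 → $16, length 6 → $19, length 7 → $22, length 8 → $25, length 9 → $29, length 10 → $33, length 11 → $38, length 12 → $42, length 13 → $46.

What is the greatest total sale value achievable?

46

Build r[k] bottom-up: r[k] = max over allowed piece i of (p[i] + r[k−i]).
r[1] = 1
r[2] = max(1+1, 5+0) = 5
r[3] = max(1+5, 5+1, 8+0) = 8
r[4] = max(1+8, 5+5, 8+1, 12+0) = 12
r[5] = max(1+12, 5+8, 8+5, 12+1, 16+0) = 16
r[6] = max(1+16, 5+12, 8+8, 12+5, 16+1, 19+0) = 19
r[7] = max(1+19, 5+16, 8+12, …, 19+1, 22+0) = 22
r[8] = max(1+22, 5+19, 8+16, …, 22+1, 25+0) = 25
r[9] = max(1+25, 5+22, 8+19, …, 25+1, 29+0) = 29
r[10] = max(1+29, 5+25, 8+22, …, 29+1, 33+0) = 33
r[11] = max(1+33, 5+29, 8+25, …, 33+1, 38+0) = 38
r[12] = max(1+38, 5+33, 8+29, …, 38+1, 42+0) = 42
r[13] = max(1+42, 5+38, 8+33, …, 42+1, 46+0) = 46
Best is to sell the whole 13-inch piece uncut for $46.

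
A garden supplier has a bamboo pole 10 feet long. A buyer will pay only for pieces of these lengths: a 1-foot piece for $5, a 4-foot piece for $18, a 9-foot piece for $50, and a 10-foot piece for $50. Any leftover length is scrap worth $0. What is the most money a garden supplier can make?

55

Build f[k] bottom-up: f[k] = max over allowed piece i of (p[i] + f[k−i]).
f[1] = 5
f[2] = 10  (first piece 1, then f[1]=5)
f[3] = 15  (first piece 1, then f[2]=10)
f[4] = max(5+15, 18+0) = 20
f[5] = max(5+20, 18+5) = 25
f[6] = max(5+25, 18+10) = 30
f[7] = max(5+30, 18+15) = 35
f[8] = max(5+35, 18+20) = 40
f[9] = max(5+40, 18+25, 50+0) = 50
f[10] = max(5+50, 18+30, 50+5, 50+0) = 55
One optimal cutting: 9 + 1 → $55.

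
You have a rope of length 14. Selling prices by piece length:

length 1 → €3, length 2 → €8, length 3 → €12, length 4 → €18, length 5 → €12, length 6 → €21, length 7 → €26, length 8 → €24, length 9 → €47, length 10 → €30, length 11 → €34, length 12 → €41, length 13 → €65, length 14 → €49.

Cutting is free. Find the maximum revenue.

68

Let v[k] be the best obtainable value from length k. For each k, try every first piece i and keep the best of price[i] + v[k−i].
v[1] = 3
v[2] = max(3+3, 8+0) = 8
v[3] = max(3+8, 8+3, 12+0) = 12
v[4] = max(3+12, 8+8, 12+3, 18+0) = 18
v[5] = max(3+18, 8+12, 12+8, 18+3, 12+0) = 21
v[6] = max(3+21, 8+18, 12+12, 18+8, 12+3, 21+0) = 26
v[7] = max(3+26, 8+21, 12+18, …, 21+3, 26+0) = 30
v[8] = max(3+30, 8+26, 12+21, …, 26+3, 24+0) = 36
v[9] = max(3+36, 8+30, 12+26, …, 24+3, 47+0) = 47
v[10] = max(3+47, 8+36, 12+30, …, 47+3, 30+0) = 50
v[11] = max(3+50, 8+47, 12+36, …, 30+3, 34+0) = 55
v[12] = max(3+55, 8+50, 12+47, …, 34+3, 41+0) = 59
v[13] = max(3+59, 8+55, 12+50, …, 41+3, 65+0) = 65
v[14] = max(3+65, 8+59, 12+55, …, 65+3, 49+0) = 68
One optimal cutting: 9 + 4 + 1 → €47 + €18 + €3 = €68.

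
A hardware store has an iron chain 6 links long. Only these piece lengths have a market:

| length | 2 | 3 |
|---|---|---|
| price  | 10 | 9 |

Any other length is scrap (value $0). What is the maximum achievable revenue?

30

Consider every possible first cut. f[k] is the best of p[i]+f[k−i] over all sellable i≤k.
f[1] = 0
f[2] = 10
f[3] = max(10+0, 9+0) = 10
f[4] = max(10+10, 9+0) = 20
f[5] = max(10+10, 9+10) = 20
f[6] = max(10+20, 9+10) = 30
One optimal cutting: 2 + 2 + 2 → $30.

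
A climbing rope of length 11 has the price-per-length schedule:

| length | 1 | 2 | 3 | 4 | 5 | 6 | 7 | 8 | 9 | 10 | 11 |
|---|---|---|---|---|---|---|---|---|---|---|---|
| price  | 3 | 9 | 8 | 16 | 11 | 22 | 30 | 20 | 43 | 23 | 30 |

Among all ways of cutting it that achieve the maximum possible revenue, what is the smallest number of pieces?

2

Let r[k] be the best obtainable value from length k. For each k, try every first piece i and keep the best of price[i] + r[k−i].
r[1] = 3
r[2] = 9
r[3] = 12  (first piece 1, then r[2]=9)
r[4] = 18  (first piece 2, then r[2]=9)
r[5] = 21  (first piece 1, then r[4]=18)
r[6] = 27  (first piece 2, then r[4]=18)
r[7] = 30  (first piece 1, then r[6]=27)
r[8] = 36  (first piece 2, then r[6]=27)
r[9] = 43
r[10] = 46  (first piece 1, then r[9]=43)
r[11] = 52  (first piece 2, then r[9]=43)
Maximum revenue is €52.
Now minimize piece count subject to staying optimal: for each k, pieces[k] = 1 + min over i with p[i]+r[k−i]=r[k] of pieces[k−i].
pieces[8] = 4
pieces[9] = 1
pieces[10] = 2
pieces[11] = 2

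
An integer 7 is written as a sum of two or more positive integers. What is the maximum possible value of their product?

12

Let m[k] be the best product for length k (with at least one cut). For each first piece i, the rest contributes max(k−i, m[k−i]).
m[2] = 1*max(1,0) = 1*1 = 1
m[3] = 1*max(2,1) = 1*2 = 2
m[4] = 2*max(2,1) = 2*2 = 4
m[5] = 2*max(3,2) = 2*3 = 6
m[6] = 3*max(3,2) = 3*3 = 9
m[7] = 2*max(5,6) = 2*6 = 12
One optimal split: 3 + 2 + 2; product 3*2*2 = 12.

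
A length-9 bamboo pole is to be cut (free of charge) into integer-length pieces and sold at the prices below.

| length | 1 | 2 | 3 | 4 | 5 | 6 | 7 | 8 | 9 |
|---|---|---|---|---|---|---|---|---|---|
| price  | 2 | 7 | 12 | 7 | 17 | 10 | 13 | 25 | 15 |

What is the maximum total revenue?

36

Consider every possible first cut. v[k] is the best of p[i]+v[k−i] over all sellable i≤k.
v[1] = 2
v[2] = max(2+2, 7+0) = 7
v[3] = max(2+7, 7+2, 12+0) = 12
v[4] = max(2+12, 7+7, 12+2, 7+0) = 14
v[5] = max(2+14, 7+12, 12+7, 7+2, 17+0) = 19
v[6] = max(2+19, 7+14, 12+12, 7+7, 17+2, 10+0) = 24
v[7] = max(2+24, 7+19, 12+14, …, 10+2, 13+0) = 26
v[8] = max(2+26, 7+24, 12+19, …, 13+2, 25+0) = 31
v[9] = max(2+31, 7+26, 12+24, …, 25+2, 15+0) = 36
One optimal cutting: 3 + 3 + 3 → $12 + $12 + $12 = $36.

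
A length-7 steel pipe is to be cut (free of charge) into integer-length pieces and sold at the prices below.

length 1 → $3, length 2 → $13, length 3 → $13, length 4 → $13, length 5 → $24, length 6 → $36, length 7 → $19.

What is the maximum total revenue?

Build r[k] bottom-up: r[k] = max over allowed piece i of (p[i] + r[k−i]).
r[1] = 3
r[2] = 13
r[3] = 16  (first piece 1, then r[2]=13)
r[4] = 26  (first piece 2, then r[2]=13)
r[5] = 29  (first piece 1, then r[4]=26)
r[6] = 39  (first piece 2, then r[4]=26)
r[7] = 42  (first piece 1, then r[6]=39)
One optimal cutting: 2 + 2 + 2 + 1 → $13 + $13 + $13 + $3 = $42.

42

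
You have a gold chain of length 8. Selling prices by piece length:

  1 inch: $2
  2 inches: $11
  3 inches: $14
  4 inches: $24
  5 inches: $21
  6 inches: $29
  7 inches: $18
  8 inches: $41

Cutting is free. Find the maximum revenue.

Let v[k] be the best obtainable value from length k. For each k, try every first piece i and keep the best of price[i] + v[k−i].
v[1] = 2
v[2] = 11
v[3] = 14
v[4] = 24
v[5] = 26  (first piece 1, then v[4]=24)
v[6] = 35  (first piece 2, then v[4]=24)
v[7] = 38  (first piece 3, then v[4]=24)
v[8] = 48  (first piece 4, then v[4]=24)
One optimal cutting: 4 + 4 → $24 + $24 = $48.

48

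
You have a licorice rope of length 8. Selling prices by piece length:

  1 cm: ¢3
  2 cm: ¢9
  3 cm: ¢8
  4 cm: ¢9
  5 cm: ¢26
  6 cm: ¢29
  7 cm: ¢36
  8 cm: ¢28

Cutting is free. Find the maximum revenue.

39

Let v[k] be the best obtainable value from length k. For each k, try every first piece i and keep the best of price[i] + v[k−i].
v[1] = 3
v[2] = 9
v[3] = 12  (first piece 1, then v[2]=9)
v[4] = 18  (first piece 2, then v[2]=9)
v[5] = 26
v[6] = 29  (first piece 1, then v[5]=26)
v[7] = 36
v[8] = 39  (first piece 1, then v[7]=36)
One optimal cutting: 7 + 1 → ¢36 + ¢3 = ¢39.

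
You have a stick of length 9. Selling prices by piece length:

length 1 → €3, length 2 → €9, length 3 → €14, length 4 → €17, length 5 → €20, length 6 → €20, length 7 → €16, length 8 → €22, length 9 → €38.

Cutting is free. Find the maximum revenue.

Consider every possible first cut. v[k] is the best of p[i]+v[k−i] over all sellable i≤k.
v[1] = 3
v[2] = max(3+3, 9+0) = 9
v[3] = max(3+9, 9+3, 14+0) = 14
v[4] = max(3+14, 9+9, 14+3, 17+0) = 18
v[5] = max(3+18, 9+14, 14+9, 17+3, 20+0) = 23
v[6] = max(3+23, 9+18, 14+14, 17+9, 20+3, 20+0) = 28
v[7] = max(3+28, 9+23, 14+18, …, 20+3, 16+0) = 32
v[8] = max(3+32, 9+28, 14+23, …, 16+3, 22+0) = 37
v[9] = max(3+37, 9+32, 14+28, …, 22+3, 38+0) = 42
One optimal cutting: 3 + 3 + 3 → €14 + €14 + €14 = €42.

42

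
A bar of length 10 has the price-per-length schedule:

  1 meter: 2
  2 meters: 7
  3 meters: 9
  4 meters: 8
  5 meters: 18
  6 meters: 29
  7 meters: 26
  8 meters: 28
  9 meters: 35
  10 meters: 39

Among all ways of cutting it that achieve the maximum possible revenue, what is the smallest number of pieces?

Let r[k] be the best obtainable value from length k. For each k, try every first piece i and keep the best of price[i] + r[k−i].
r[1] = 2
r[2] = 7
r[3] = 9  (first piece 1, then r[2]=7)
r[4] = 14  (first piece 2, then r[2]=7)
r[5] = 18
r[6] = 29
r[7] = 31  (first piece 1, then r[6]=29)
r[8] = 36  (first piece 2, then r[6]=29)
r[9] = 38  (first piece 1, then r[8]=36)
r[10] = 43  (first piece 2, then r[8]=36)
Maximum revenue is 43.
Now minimize piece count subject to staying optimal: for each k, pieces[k] = 1 + min over i with p[i]+r[k−i]=r[k] of pieces[k−i].
pieces[7] = 2
pieces[8] = 2
pieces[9] = 2
pieces[10] = 3

3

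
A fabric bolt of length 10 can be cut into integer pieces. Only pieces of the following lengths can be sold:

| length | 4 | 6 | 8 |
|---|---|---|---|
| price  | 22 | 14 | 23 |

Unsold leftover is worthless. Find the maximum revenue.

44

Build r[k] bottom-up: r[k] = max over allowed piece i of (p[i] + r[k−i]).
r[1] = 0
r[2] = 0
r[3] = 0
r[4] = 22
r[5] = 22
r[6] = 22
r[7] = 22
r[8] = 44  (first piece 4, then r[4]=22)
r[9] = 44
r[10] = 44
One optimal cutting: pieces 4 + 4 with 2 yards of scrap → $44.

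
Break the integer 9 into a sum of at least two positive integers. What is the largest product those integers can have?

Fill g[k] for k=2..9: at each k try every first piece i and multiply by the better of (k−i) uncut or g[k−i].
g[2] = 1·max(1,0) = 1·1 = 1
g[3] = 1·max(2,1) = 1·2 = 2
g[4] = 2·max(2,1) = 2·2 = 4
g[5] = 2·max(3,2) = 2·3 = 6
g[6] = 3·max(3,2) = 3·3 = 9
g[7] = 2·max(5,6) = 2·6 = 12
g[8] = 2·max(6,9) = 2·9 = 18
g[9] = 3·max(6,9) = 3·9 = 27
One optimal split: 3 + 3 + 3; product 3·3·3 = 27.

27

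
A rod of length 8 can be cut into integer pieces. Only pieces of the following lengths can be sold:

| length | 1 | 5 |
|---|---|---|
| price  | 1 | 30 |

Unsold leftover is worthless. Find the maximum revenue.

33

Let best[k] be the best obtainable value from length k. For each k, try every first piece i and keep the best of price[i] + best[k−i].
best[1] = 1
best[2] = 2  (first piece 1, then best[1]=1)
best[3] = 3  (first piece 1, then best[2]=2)
best[4] = 4  (first piece 1, then best[3]=3)
best[5] = 30
best[6] = 31  (first piece 1, then best[5]=30)
best[7] = 32  (first piece 1, then best[6]=31)
best[8] = 33  (first piece 1, then best[7]=32)
One optimal cutting: 5 + 1 + 1 + 1 → 33.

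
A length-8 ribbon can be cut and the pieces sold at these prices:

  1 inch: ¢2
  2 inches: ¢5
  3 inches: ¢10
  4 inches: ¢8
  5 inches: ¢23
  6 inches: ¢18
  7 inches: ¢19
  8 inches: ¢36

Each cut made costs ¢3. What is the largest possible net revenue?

Let v[k] be the best obtainable value from length k. For each k, try every first piece i and keep the best of price[i] + v[k−i] minus the 3 cut fee when i<k.
v[1] = 2
v[2] = 5
v[3] = 10
v[4] = 9  (first piece 1, then v[3]=10)
v[5] = 23
v[6] = 22  (first piece 1, then v[5]=23)
v[7] = 25  (first piece 2, then v[5]=23)
v[8] = 36
Best is to make no cuts and sell whole for ¢36.

36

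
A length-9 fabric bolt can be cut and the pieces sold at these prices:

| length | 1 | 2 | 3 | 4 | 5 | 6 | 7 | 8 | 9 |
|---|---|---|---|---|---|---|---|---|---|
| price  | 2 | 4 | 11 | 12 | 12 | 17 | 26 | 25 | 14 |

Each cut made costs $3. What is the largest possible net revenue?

27

Consider every possible first cut. v[k] is the best of p[i]+v[k−i] over all sellable i≤k, charging 3 whenever i<k.
v[1] = 2
v[2] = 4
v[3] = 11
v[4] = 12
v[5] = 12  (first piece 2, then v[3]=11)
v[6] = 19  (first piece 3, then v[3]=11)
v[7] = 26
v[8] = 25  (first piece 1, then v[7]=26)
v[9] = 27  (first piece 2, then v[7]=26)
One optimal plan: pieces 7 + 2 (1 cut) → $30 − $3 = $27.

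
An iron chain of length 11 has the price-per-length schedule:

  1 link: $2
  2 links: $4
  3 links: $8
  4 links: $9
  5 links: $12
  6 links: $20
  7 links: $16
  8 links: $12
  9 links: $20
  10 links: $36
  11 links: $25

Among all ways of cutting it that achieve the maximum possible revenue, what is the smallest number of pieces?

Build r[k] bottom-up: r[k] = max over allowed piece i of (p[i] + r[k−i]).
r[1] = 2
r[2] = 4  (first piece 1, then r[1]=2)
r[3] = 8
r[4] = 10  (first piece 1, then r[3]=8)
r[5] = 12  (first piece 1, then r[4]=10)
r[6] = 20
r[7] = 22  (first piece 1, then r[6]=20)
r[8] = 24  (first piece 1, then r[7]=22)
r[9] = 28  (first piece 3, then r[6]=20)
r[10] = 36
r[11] = 38  (first piece 1, then r[10]=36)
Maximum revenue is $38.
Now minimize piece count subject to staying optimal: for each k, pieces[k] = 1 + min over i with p[i]+r[k−i]=r[k] of pieces[k−i].
pieces[8] = 2
pieces[9] = 2
pieces[10] = 1
pieces[11] = 2

2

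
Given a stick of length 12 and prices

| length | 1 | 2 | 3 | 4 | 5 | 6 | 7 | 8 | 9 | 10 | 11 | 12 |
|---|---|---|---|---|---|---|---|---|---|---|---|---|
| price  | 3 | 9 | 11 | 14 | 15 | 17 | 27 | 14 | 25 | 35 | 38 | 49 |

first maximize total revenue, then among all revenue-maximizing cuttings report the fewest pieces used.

Build r[k] bottom-up: r[k] = max over allowed piece i of (p[i] + r[k−i]).
r[1] = 3
r[2] = max(3+3, 9+0) = 9
r[3] = max(3+9, 9+3, 11+0) = 12
r[4] = max(3+12, 9+9, 11+3, 14+0) = 18
r[5] = max(3+18, 9+12, 11+9, 14+3, 15+0) = 21
r[6] = max(3+21, 9+18, 11+12, 14+9, 15+3, 17+0) = 27
r[7] = max(3+27, 9+21, 11+18, …, 17+3, 27+0) = 30
r[8] = max(3+30, 9+27, 11+21, …, 27+3, 14+0) = 36
r[9] = max(3+36, 9+30, 11+27, …, 14+3, 25+0) = 39
r[10] = max(3+39, 9+36, 11+30, …, 25+3, 35+0) = 45
r[11] = max(3+45, 9+39, 11+36, …, 35+3, 38+0) = 48
r[12] = max(3+48, 9+45, 11+39, …, 38+3, 49+0) = 54
Maximum revenue is €54.
Now minimize piece count subject to staying optimal: for each k, pieces[k] = 1 + min over i with p[i]+r[k−i]=r[k] of pieces[k−i].
pieces[9] = 5
pieces[10] = 5
pieces[11] = 6
pieces[12] = 6

6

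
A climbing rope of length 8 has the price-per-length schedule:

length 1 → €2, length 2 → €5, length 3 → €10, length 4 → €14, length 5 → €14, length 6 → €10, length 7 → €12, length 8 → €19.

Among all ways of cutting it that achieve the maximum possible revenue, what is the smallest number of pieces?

Let r[k] be the best obtainable value from length k. For each k, try every first piece i and keep the best of price[i] + r[k−i].
r[1] = 2
r[2] = max(2+2, 5+0) = 5
r[3] = max(2+5, 5+2, 10+0) = 10
r[4] = max(2+10, 5+5, 10+2, 14+0) = 14
r[5] = max(2+14, 5+10, 10+5, 14+2, 14+0) = 16
r[6] = max(2+16, 5+14, 10+10, 14+5, 14+2, 10+0) = 20
r[7] = max(2+20, 5+16, 10+14, …, 10+2, 12+0) = 24
r[8] = max(2+24, 5+20, 10+16, …, 12+2, 19+0) = 28
Maximum revenue is €28.
Now minimize piece count subject to staying optimal: for each k, pieces[k] = 1 + min over i with p[i]+r[k−i]=r[k] of pieces[k−i].
pieces[5] = 2
pieces[6] = 2
pieces[7] = 2
pieces[8] = 2

2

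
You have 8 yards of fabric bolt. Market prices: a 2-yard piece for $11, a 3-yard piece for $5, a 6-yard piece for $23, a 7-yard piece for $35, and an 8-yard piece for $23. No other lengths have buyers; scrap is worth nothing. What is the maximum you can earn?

44

Consider every possible first cut. f[k] is the best of p[i]+f[k−i] over all sellable i≤k.
f[1] = 0
f[2] = 11
f[3] = 11
f[4] = 22  (first piece 2, then f[2]=11)
f[5] = 22
f[6] = 33  (first piece 2, then f[4]=22)
f[7] = 35
f[8] = 44  (first piece 2, then f[6]=33)
One optimal cutting: 2 + 2 + 2 + 2 → $44.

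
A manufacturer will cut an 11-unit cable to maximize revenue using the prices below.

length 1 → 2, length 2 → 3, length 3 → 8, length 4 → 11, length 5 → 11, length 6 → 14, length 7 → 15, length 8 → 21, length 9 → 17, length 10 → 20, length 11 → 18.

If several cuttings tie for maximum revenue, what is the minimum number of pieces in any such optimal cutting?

3

Consider every possible first cut. r[k] is the best of p[i]+r[k−i] over all sellable i≤k.
r[1] = 2
r[2] = max(2+2, 3+0) = 4
r[3] = max(2+4, 3+2, 8+0) = 8
r[4] = max(2+8, 3+4, 8+2, 11+0) = 11
r[5] = max(2+11, 3+8, 8+4, 11+2, 11+0) = 13
r[6] = max(2+13, 3+11, 8+8, 11+4, 11+2, 14+0) = 16
r[7] = max(2+16, 3+13, 8+11, …, 14+2, 15+0) = 19
r[8] = max(2+19, 3+16, 8+13, …, 15+2, 21+0) = 22
r[9] = max(2+22, 3+19, 8+16, …, 21+2, 17+0) = 24
r[10] = max(2+24, 3+22, 8+19, …, 17+2, 20+0) = 27
r[11] = max(2+27, 3+24, 8+22, …, 20+2, 18+0) = 30
Maximum revenue is 30.
Now minimize piece count subject to staying optimal: for each k, pieces[k] = 1 + min over i with p[i]+r[k−i]=r[k] of pieces[k−i].
pieces[8] = 2
pieces[9] = 3
pieces[10] = 3
pieces[11] = 3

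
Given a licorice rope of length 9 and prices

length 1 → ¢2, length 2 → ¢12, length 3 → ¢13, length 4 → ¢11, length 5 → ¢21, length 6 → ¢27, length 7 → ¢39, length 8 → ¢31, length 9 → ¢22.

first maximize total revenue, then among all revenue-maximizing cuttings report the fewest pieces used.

2

Consider every possible first cut. r[k] is the best of p[i]+r[k−i] over all sellable i≤k.
r[1] = 2
r[2] = max(2+2, 12+0) = 12
r[3] = max(2+12, 12+2, 13+0) = 14
r[4] = max(2+14, 12+12, 13+2, 11+0) = 24
r[5] = max(2+24, 12+14, 13+12, 11+2, 21+0) = 26
r[6] = max(2+26, 12+24, 13+14, 11+12, 21+2, 27+0) = 36
r[7] = max(2+36, 12+26, 13+24, …, 27+2, 39+0) = 39
r[8] = max(2+39, 12+36, 13+26, …, 39+2, 31+0) = 48
r[9] = max(2+48, 12+39, 13+36, …, 31+2, 22+0) = 51
Maximum revenue is ¢51.
Now minimize piece count subject to staying optimal: for each k, pieces[k] = 1 + min over i with p[i]+r[k−i]=r[k] of pieces[k−i].
pieces[6] = 3
pieces[7] = 1
pieces[8] = 4
pieces[9] = 2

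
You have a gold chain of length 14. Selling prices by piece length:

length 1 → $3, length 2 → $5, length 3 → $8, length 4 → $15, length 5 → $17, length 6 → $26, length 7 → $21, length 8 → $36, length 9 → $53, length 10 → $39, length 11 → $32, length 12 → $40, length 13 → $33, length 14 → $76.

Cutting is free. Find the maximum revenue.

Build r[k] bottom-up: r[k] = max over allowed piece i of (p[i] + r[k−i]).
r[1] = 3
r[2] = 6  (first piece 1, then r[1]=3)
r[3] = 9  (first piece 1, then r[2]=6)
r[4] = 15
r[5] = 18  (first piece 1, then r[4]=15)
r[6] = 26
r[7] = 29  (first piece 1, then r[6]=26)
r[8] = 36
r[9] = 53
r[10] = 56  (first piece 1, then r[9]=53)
r[11] = 59  (first piece 1, then r[10]=56)
r[12] = 62  (first piece 1, then r[11]=59)
r[13] = 68  (first piece 4, then r[9]=53)
r[14] = 76
Best is to sell the whole 14-inch piece uncut for $76.

76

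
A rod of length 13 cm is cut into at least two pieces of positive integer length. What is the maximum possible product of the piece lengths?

108

Define m[k] = max over 1≤i<k of i · max(k−i, m[k−i]); the inner max lets the remainder stay uncut if that's better.
Small cases: m[2]=1, m[3]=2, m[4]=4, m[5]=6, m[6]=9, m[7]=12.
m[8] = 2×max(6,9) = 2×9 = 18
m[9] = 3×max(6,9) = 3×9 = 27
m[10] = 2×max(8,18) = 2×18 = 36
m[11] = 2×max(9,27) = 2×27 = 54
m[12] = 3×max(9,27) = 3×27 = 81
m[13] = 2×max(11,54) = 2×54 = 108
One optimal split: 3 + 3 + 3 + 2 + 2; product 3×3×3×2×2 = 108.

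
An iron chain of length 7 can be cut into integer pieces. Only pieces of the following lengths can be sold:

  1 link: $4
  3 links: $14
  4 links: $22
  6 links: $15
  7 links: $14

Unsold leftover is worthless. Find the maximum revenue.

36

Build f[k] bottom-up: f[k] = max over allowed piece i of (p[i] + f[k−i]).
f[1] = 4
f[2] = 8  (first piece 1, then f[1]=4)
f[3] = 14
f[4] = 22
f[5] = 26  (first piece 1, then f[4]=22)
f[6] = 30  (first piece 1, then f[5]=26)
f[7] = 36  (first piece 3, then f[4]=22)
One optimal cutting: 4 + 3 → $36.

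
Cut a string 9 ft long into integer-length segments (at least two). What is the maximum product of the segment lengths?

27

Define P[k] = max over 1≤i<k of i · max(k−i, P[k−i]); the inner max lets the remainder stay uncut if that's better.
P[2] = 1·max(1,0) = 1·1 = 1
P[3] = max(1·2, 2·1) = 2
P[4] = max(1·3, 2·2, 3·1) = 4
P[5] = max(1·4, 2·3, 3·2, 4·1) = 6
P[6] = max(1·6, 2·4, 3·3, 4·2, 5·1) = 9
P[7] = max(1·9, 2·6, 3·4, 4·3, 5·2, 6·1) = 12
P[8] = max(1·12, 2·9, 3·6, …, 6·2, 7·1) = 18
P[9] = max(1·18, 2·12, 3·9, …, 7·2, 8·1) = 27
One optimal split: 3 + 3 + 3; product 3·3·3 = 27.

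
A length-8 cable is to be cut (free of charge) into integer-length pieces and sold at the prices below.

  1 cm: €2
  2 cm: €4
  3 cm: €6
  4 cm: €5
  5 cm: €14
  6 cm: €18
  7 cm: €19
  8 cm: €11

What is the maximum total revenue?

Consider every possible first cut. v[k] is the best of p[i]+v[k−i] over all sellable i≤k.
v[1] = 2
v[2] = 4  (first piece 1, then v[1]=2)
v[3] = 6  (first piece 1, then v[2]=4)
v[4] = 8  (first piece 1, then v[3]=6)
v[5] = 14
v[6] = 18
v[7] = 20  (first piece 1, then v[6]=18)
v[8] = 22  (first piece 1, then v[7]=20)
One optimal cutting: 6 + 1 + 1 → €18 + €2 + €2 = €22.

22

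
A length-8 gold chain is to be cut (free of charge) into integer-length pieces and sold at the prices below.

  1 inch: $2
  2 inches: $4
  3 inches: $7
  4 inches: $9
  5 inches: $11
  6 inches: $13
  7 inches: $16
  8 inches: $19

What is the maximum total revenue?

19

Build v[k] bottom-up: v[k] = max over allowed piece i of (p[i] + v[k−i]).
v[1] = 2
v[2] = 4  (first piece 1, then v[1]=2)
v[3] = 7
v[4] = 9  (first piece 1, then v[3]=7)
v[5] = 11  (first piece 1, then v[4]=9)
v[6] = 14  (first piece 3, then v[3]=7)
v[7] = 16  (first piece 1, then v[6]=14)
v[8] = 19
Best is to sell the whole 8-inch piece uncut for $19.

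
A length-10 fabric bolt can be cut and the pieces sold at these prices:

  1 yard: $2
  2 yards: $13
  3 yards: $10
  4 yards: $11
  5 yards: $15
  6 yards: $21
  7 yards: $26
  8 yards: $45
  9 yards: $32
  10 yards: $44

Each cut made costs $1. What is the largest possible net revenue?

61

Let net[k] be the best obtainable value from length k. For each k, try every first piece i and keep the best of price[i] + net[k−i] minus the 1 cut fee when i<k.
net[1] = 2
net[2] = 13
net[3] = 14  (first piece 1, then net[2]=13)
net[4] = 25  (first piece 2, then net[2]=13)
net[5] = 26  (first piece 1, then net[4]=25)
net[6] = 37  (first piece 2, then net[4]=25)
net[7] = 38  (first piece 1, then net[6]=37)
net[8] = 49  (first piece 2, then net[6]=37)
net[9] = 50  (first piece 1, then net[8]=49)
net[10] = 61  (first piece 2, then net[8]=49)
One optimal plan: pieces 2 + 2 + 2 + 2 + 2 (4 cuts) → $65 − $4 = $61.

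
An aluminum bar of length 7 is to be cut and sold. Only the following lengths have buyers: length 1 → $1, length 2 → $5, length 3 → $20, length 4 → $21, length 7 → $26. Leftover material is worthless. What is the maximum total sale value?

Build f[k] bottom-up: f[k] = max over allowed piece i of (p[i] + f[k−i]).
f[1] = 1
f[2] = max(1+1, 5+0) = 5
f[3] = max(1+5, 5+1, 20+0) = 20
f[4] = max(1+20, 5+5, 20+1, 21+0) = 21
f[5] = max(1+21, 5+20, 20+5, 21+1) = 25
f[6] = max(1+25, 5+21, 20+20, 21+5) = 40
f[7] = max(1+40, 5+25, 20+21, 21+20, 26+0) = 41
One optimal cutting: 3 + 3 + 1 → $41.

41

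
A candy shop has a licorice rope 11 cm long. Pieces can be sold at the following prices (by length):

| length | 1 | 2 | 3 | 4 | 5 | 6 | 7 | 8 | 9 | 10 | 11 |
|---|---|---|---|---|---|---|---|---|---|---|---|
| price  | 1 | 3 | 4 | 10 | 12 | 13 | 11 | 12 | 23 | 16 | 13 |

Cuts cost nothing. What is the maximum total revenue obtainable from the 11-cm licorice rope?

26

Build v[k] bottom-up: v[k] = max over allowed piece i of (p[i] + v[k−i]).
v[1] = 1
v[2] = 3
v[3] = 4  (first piece 1, then v[2]=3)
v[4] = 10
v[5] = 12
v[6] = 13  (first piece 1, then v[5]=12)
v[7] = 15  (first piece 2, then v[5]=12)
v[8] = 20  (first piece 4, then v[4]=10)
v[9] = 23
v[10] = 24  (first piece 1, then v[9]=23)
v[11] = 26  (first piece 2, then v[9]=23)
One optimal cutting: 9 + 2 → ¢23 + ¢3 = ¢26.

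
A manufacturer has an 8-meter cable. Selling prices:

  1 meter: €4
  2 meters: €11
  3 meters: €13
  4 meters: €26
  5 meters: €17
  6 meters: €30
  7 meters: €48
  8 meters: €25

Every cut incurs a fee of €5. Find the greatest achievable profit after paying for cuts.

47

Build v[k] bottom-up: v[k] = max over allowed piece i of (p[i] + v[k−i]) − 5 per cut.
v[1] = 4
v[2] = 11
v[3] = 13
v[4] = 26
v[5] = 25  (first piece 1, then v[4]=26)
v[6] = 32  (first piece 2, then v[4]=26)
v[7] = 48
v[8] = 47  (first piece 1, then v[7]=48)
One optimal plan: pieces 7 + 1 (1 cut) → €52 − €5 = €47.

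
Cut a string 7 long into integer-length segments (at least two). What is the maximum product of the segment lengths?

12

Define prod[k] = max over 1≤i<k of i · max(k−i, prod[k−i]); the inner max lets the remainder stay uncut if that's better.
prod[2] = 1·max(1,0) = 1·1 = 1
prod[3] = max(1·2, 2·1) = 2
prod[4] = max(1·3, 2·2, 3·1) = 4
prod[5] = max(1·4, 2·3, 3·2, 4·1) = 6
prod[6] = max(1·6, 2·4, 3·3, 4·2, 5·1) = 9
prod[7] = max(1·9, 2·6, 3·4, 4·3, 5·2, 6·1) = 12
One optimal split: 3 + 2 + 2; product 3·2·2 = 12.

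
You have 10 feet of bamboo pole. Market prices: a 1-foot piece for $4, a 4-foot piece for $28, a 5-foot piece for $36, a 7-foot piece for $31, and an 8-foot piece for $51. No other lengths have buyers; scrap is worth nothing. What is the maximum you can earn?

Let r[k] be the best obtainable value from length k. For each k, try every first piece i and keep the best of price[i] + r[k−i].
r[1] = 4
r[2] = 8  (first piece 1, then r[1]=4)
r[3] = 12  (first piece 1, then r[2]=8)
r[4] = 28
r[5] = 36
r[6] = 40  (first piece 1, then r[5]=36)
r[7] = 44  (first piece 1, then r[6]=40)
r[8] = 56  (first piece 4, then r[4]=28)
r[9] = 64  (first piece 4, then r[5]=36)
r[10] = 72  (first piece 5, then r[5]=36)
One optimal cutting: 5 + 5 → $72.

72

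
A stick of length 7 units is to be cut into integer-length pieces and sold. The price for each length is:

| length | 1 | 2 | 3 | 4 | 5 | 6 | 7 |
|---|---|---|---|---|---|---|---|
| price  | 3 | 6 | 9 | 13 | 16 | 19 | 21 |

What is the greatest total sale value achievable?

Consider every possible first cut. R[k] is the best of p[i]+R[k−i] over all sellable i≤k.
R[1] = 3
R[2] = max(3+3, 6+0) = 6
R[3] = max(3+6, 6+3, 9+0) = 9
R[4] = max(3+9, 6+6, 9+3, 13+0) = 13
R[5] = max(3+13, 6+9, 9+6, 13+3, 16+0) = 16
R[6] = max(3+16, 6+13, 9+9, 13+6, 16+3, 19+0) = 19
R[7] = max(3+19, 6+16, 9+13, …, 19+3, 21+0) = 22
One optimal cutting: 4 + 1 + 1 + 1 → €13 + €3 + €3 + €3 = €22.

22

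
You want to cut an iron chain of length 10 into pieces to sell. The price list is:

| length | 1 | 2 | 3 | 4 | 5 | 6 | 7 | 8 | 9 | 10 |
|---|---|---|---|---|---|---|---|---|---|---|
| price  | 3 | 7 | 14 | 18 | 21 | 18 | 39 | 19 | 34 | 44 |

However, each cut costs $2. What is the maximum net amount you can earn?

Consider every possible first cut. r[k] is the best of p[i]+r[k−i] over all sellable i≤k, charging 2 whenever i<k.
r[1] = 3
r[2] = max(3+3-2, 7+0) = 7
r[3] = max(3+7-2, 7+3-2, 14+0) = 14
r[4] = max(3+14-2, 7+7-2, 14+3-2, 18+0) = 18
r[5] = max(3+18-2, 7+14-2, 14+7-2, 18+3-2, 21+0) = 21
r[6] = max(3+21-2, 7+18-2, 14+14-2, 18+7-2, 21+3-2, 18+0) = 26
r[7] = max(3+26-2, 7+21-2, 14+18-2, …, 18+3-2, 39+0) = 39
r[8] = max(3+39-2, 7+26-2, 14+21-2, …, 39+3-2, 19+0) = 40
r[9] = max(3+40-2, 7+39-2, 14+26-2, …, 19+3-2, 34+0) = 44
r[10] = max(3+44-2, 7+40-2, 14+39-2, …, 34+3-2, 44+0) = 51
One optimal plan: pieces 7 + 3 (1 cut) → $53 − $2 = $51.

51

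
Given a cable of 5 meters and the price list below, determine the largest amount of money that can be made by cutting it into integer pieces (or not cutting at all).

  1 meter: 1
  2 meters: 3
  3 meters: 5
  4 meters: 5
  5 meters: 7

8

Consider every possible first cut. best[k] is the best of p[i]+best[k−i] over all sellable i≤k.
best[1] = 1
best[2] = 3
best[3] = 5
best[4] = 6  (first piece 1, then best[3]=5)
best[5] = 8  (first piece 2, then best[3]=5)
One optimal cutting: 3 + 2 → 5 + 3 = 8.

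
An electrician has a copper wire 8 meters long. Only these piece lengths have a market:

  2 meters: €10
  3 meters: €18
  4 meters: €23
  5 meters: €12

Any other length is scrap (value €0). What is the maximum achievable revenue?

Let r[k] be the best obtainable value from length k. For each k, try every first piece i and keep the best of price[i] + r[k−i].
r[1] = 0
r[2] = 10
r[3] = max(10+0, 18+0) = 18
r[4] = max(10+10, 18+0, 23+0) = 23
r[5] = max(10+18, 18+10, 23+0, 12+0) = 28
r[6] = max(10+23, 18+18, 23+10, 12+0) = 36
r[7] = max(10+28, 18+23, 23+18, 12+10) = 41
r[8] = max(10+36, 18+28, 23+23, 12+18) = 46
One optimal cutting: 3 + 3 + 2 → €46.

46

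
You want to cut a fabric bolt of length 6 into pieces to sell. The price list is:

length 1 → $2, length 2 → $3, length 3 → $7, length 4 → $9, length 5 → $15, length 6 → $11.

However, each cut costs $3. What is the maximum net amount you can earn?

14

Let r[k] be the best obtainable value from length k. For each k, try every first piece i and keep the best of price[i] + r[k−i] minus the 3 cut fee when i<k.
r[1] = 2
r[2] = max(2+2-3, 3+0) = 3
r[3] = max(2+3-3, 3+2-3, 7+0) = 7
r[4] = max(2+7-3, 3+3-3, 7+2-3, 9+0) = 9
r[5] = max(2+9-3, 3+7-3, 7+3-3, 9+2-3, 15+0) = 15
r[6] = max(2+15-3, 3+9-3, 7+7-3, 9+3-3, 15+2-3, 11+0) = 14
One optimal plan: pieces 5 + 1 (1 cut) → $17 − $3 = $14.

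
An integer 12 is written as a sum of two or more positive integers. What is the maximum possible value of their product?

Define g[k] = max over 1≤i<k of i · max(k−i, g[k−i]); the inner max lets the remainder stay uncut if that's better.
g[2] = 1×max(1,0) = 1×1 = 1
g[3] = 1×max(2,1) = 1×2 = 2
g[4] = 2×max(2,1) = 2×2 = 4
g[5] = 2×max(3,2) = 2×3 = 6
g[6] = 3×max(3,2) = 3×3 = 9
g[7] = 2×max(5,6) = 2×6 = 12
g[8] = 2×max(6,9) = 2×9 = 18
g[9] = 3×max(6,9) = 3×9 = 27
g[10] = 2×max(8,18) = 2×18 = 36
g[11] = 2×max(9,27) = 2×27 = 54
g[12] = 3×max(9,27) = 3×27 = 81
One optimal split: 3 + 3 + 3 + 3; product 3×3×3×3 = 81.

81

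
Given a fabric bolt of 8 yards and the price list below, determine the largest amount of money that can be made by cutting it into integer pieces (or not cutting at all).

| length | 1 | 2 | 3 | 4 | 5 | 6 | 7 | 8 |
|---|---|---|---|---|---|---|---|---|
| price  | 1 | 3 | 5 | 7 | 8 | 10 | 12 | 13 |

14

Build R[k] bottom-up: R[k] = max over allowed piece i of (p[i] + R[k−i]).
R[1] = 1
R[2] = 3
R[3] = 5
R[4] = 7
R[5] = 8  (first piece 1, then R[4]=7)
R[6] = 10  (first piece 2, then R[4]=7)
R[7] = 12  (first piece 3, then R[4]=7)
R[8] = 14  (first piece 4, then R[4]=7)
One optimal cutting: 4 + 4 → $7 + $7 = $14.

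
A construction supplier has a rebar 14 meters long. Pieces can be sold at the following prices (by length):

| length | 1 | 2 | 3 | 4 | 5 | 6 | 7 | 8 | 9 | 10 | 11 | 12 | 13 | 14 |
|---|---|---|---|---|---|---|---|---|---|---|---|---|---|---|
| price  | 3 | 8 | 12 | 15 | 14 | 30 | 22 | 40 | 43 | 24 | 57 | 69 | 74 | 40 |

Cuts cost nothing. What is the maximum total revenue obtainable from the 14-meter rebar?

Consider every possible first cut. v[k] is the best of p[i]+v[k−i] over all sellable i≤k.
v[1] = 3
v[2] = 8
v[3] = 12
v[4] = 16  (first piece 2, then v[2]=8)
v[5] = 20  (first piece 2, then v[3]=12)
v[6] = 30
v[7] = 33  (first piece 1, then v[6]=30)
v[8] = 40
v[9] = 43  (first piece 1, then v[8]=40)
v[10] = 48  (first piece 2, then v[8]=40)
v[11] = 57
v[12] = 69
v[13] = 74
v[14] = 77  (first piece 1, then v[13]=74)
One optimal cutting: 13 + 1 → ₹74 + ₹3 = ₹77.

77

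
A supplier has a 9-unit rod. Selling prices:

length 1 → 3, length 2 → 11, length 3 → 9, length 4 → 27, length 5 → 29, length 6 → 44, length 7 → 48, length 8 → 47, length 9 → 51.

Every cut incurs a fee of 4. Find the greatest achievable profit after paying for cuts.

55

Let v[k] be the best obtainable value from length k. For each k, try every first piece i and keep the best of price[i] + v[k−i] minus the 4 cut fee when i<k.
v[1] = 3
v[2] = 11
v[3] = 10  (first piece 1, then v[2]=11)
v[4] = 27
v[5] = 29
v[6] = 44
v[7] = 48
v[8] = 51  (first piece 2, then v[6]=44)
v[9] = 55  (first piece 2, then v[7]=48)
One optimal plan: pieces 7 + 2 (1 cut) → 59 − 4 = 55.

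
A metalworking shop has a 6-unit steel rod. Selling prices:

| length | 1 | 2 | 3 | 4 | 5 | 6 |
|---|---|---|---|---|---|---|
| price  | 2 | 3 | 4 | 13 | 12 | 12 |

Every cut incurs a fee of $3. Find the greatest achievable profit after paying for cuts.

Build v[k] bottom-up: v[k] = max over allowed piece i of (p[i] + v[k−i]) − 3 per cut.
v[1] = 2
v[2] = 3
v[3] = 4
v[4] = 13
v[5] = 12  (first piece 1, then v[4]=13)
v[6] = 13  (first piece 2, then v[4]=13)
One optimal plan: pieces 4 + 2 (1 cut) → $16 − $3 = $13.

13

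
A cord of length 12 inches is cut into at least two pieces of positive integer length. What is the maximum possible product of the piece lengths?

Define P[k] = max over 1≤i<k of i · max(k−i, P[k−i]); the inner max lets the remainder stay uncut if that's better.
P[2] = 1×max(1,0) = 1×1 = 1
P[3] = max(1×2, 2×1) = 2
P[4] = max(1×3, 2×2, 3×1) = 4
P[5] = max(1×4, 2×3, 3×2, 4×1) = 6
P[6] = max(1×6, 2×4, 3×3, 4×2, 5×1) = 9
P[7] = max(1×9, 2×6, 3×4, 4×3, 5×2, 6×1) = 12
P[8] = max(1×12, 2×9, 3×6, …, 6×2, 7×1) = 18
P[9] = max(1×18, 2×12, 3×9, …, 7×2, 8×1) = 27
P[10] = max(1×27, 2×18, 3×12, …, 8×2, 9×1) = 36
P[11] = max(1×36, 2×27, 3×18, …, 9×2, 10×1) = 54
P[12] = max(1×54, 2×36, 3×27, …, 10×2, 11×1) = 81
One optimal split: 3 + 3 + 3 + 3; product 3×3×3×3 = 81.

81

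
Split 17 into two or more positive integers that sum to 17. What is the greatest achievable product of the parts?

486

Define prod[k] = max over 1≤i<k of i · max(k−i, prod[k−i]); the inner max lets the remainder stay uncut if that's better.
prod[2] = 1*max(1,0) = 1*1 = 1
prod[3] = 1*max(2,1) = 1*2 = 2
prod[4] = 2*max(2,1) = 2*2 = 4
prod[5] = 2*max(3,2) = 2*3 = 6
prod[6] = 3*max(3,2) = 3*3 = 9
prod[7] = 2*max(5,6) = 2*6 = 12
prod[8] = 2*max(6,9) = 2*9 = 18
prod[9] = 3*max(6,9) = 3*9 = 27
prod[10] = 2*max(8,18) = 2*18 = 36
prod[11] = 2*max(9,27) = 2*27 = 54
prod[12] = 3*max(9,27) = 3*27 = 81
prod[13] = 2*max(11,54) = 2*54 = 108
prod[14] = 2*max(12,81) = 2*81 = 162
prod[15] = 3*max(12,81) = 3*81 = 243
prod[16] = 2*max(14,162) = 2*162 = 324
prod[17] = 2*max(15,243) = 2*243 = 486
One optimal split: 3 + 3 + 3 + 3 + 3 + 2; product 3*3*3*3*3*2 = 486.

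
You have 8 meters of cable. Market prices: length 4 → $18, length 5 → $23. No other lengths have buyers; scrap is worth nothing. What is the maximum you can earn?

Consider every possible first cut. best[k] is the best of p[i]+best[k−i] over all sellable i≤k.
best[1] = 0
best[2] = 0
best[3] = 0
best[4] = 18
best[5] = 23
best[6] = 23
best[7] = 23
best[8] = 36  (first piece 4, then best[4]=18)
One optimal cutting: 4 + 4 → $36.

36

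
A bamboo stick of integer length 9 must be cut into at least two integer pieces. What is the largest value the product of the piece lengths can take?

Let g[k] be the best product for length k (with at least one cut). For each first piece i, the rest contributes max(k−i, g[k−i]).
Small cases: g[2]=1, g[3]=2.
g[4] = max(1×3, 2×2, 3×1) = 4
g[5] = max(1×4, 2×3, 3×2, 4×1) = 6
g[6] = max(1×6, 2×4, 3×3, 4×2, 5×1) = 9
g[7] = max(1×9, 2×6, 3×4, 4×3, 5×2, 6×1) = 12
g[8] = max(1×12, 2×9, 3×6, …, 6×2, 7×1) = 18
g[9] = max(1×18, 2×12, 3×9, …, 7×2, 8×1) = 27
One optimal split: 3 + 3 + 3; product 3×3×3 = 27.

27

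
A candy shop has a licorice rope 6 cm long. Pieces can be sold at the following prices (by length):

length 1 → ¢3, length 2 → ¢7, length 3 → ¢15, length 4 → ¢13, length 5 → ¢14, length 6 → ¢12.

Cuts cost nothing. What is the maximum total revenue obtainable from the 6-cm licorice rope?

Let best[k] be the best obtainable value from length k. For each k, try every first piece i and keep the best of price[i] + best[k−i].
best[1] = 3
best[2] = 7
best[3] = 15
best[4] = 18  (first piece 1, then best[3]=15)
best[5] = 22  (first piece 2, then best[3]=15)
best[6] = 30  (first piece 3, then best[3]=15)
One optimal cutting: 3 + 3 → ¢15 + ¢15 = ¢30.

30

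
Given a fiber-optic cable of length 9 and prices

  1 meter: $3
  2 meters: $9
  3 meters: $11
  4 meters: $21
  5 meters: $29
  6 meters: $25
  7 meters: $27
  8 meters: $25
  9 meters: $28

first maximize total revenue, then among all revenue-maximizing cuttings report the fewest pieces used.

Consider every possible first cut. r[k] is the best of p[i]+r[k−i] over all sellable i≤k.
r[1] = 3
r[2] = max(3+3, 9+0) = 9
r[3] = max(3+9, 9+3, 11+0) = 12
r[4] = max(3+12, 9+9, 11+3, 21+0) = 21
r[5] = max(3+21, 9+12, 11+9, 21+3, 29+0) = 29
r[6] = max(3+29, 9+21, 11+12, 21+9, 29+3, 25+0) = 32
r[7] = max(3+32, 9+29, 11+21, …, 25+3, 27+0) = 38
r[8] = max(3+38, 9+32, 11+29, …, 27+3, 25+0) = 42
r[9] = max(3+42, 9+38, 11+32, …, 25+3, 28+0) = 50
Maximum revenue is $50.
Now minimize piece count subject to staying optimal: for each k, pieces[k] = 1 + min over i with p[i]+r[k−i]=r[k] of pieces[k−i].
pieces[6] = 2
pieces[7] = 2
pieces[8] = 2
pieces[9] = 2

2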